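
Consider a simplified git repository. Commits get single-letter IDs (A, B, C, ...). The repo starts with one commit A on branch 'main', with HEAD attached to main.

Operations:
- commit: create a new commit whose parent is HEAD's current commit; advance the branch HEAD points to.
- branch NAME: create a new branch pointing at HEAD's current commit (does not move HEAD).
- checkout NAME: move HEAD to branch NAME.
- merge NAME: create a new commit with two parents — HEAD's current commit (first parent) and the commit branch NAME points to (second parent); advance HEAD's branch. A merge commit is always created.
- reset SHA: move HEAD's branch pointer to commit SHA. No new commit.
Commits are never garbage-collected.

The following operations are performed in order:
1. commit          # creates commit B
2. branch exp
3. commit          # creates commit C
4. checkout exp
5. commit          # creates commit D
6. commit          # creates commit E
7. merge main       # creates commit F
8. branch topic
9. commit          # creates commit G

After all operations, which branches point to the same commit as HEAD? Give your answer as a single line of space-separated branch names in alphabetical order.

After op 1 (commit): HEAD=main@B [main=B]
After op 2 (branch): HEAD=main@B [exp=B main=B]
After op 3 (commit): HEAD=main@C [exp=B main=C]
After op 4 (checkout): HEAD=exp@B [exp=B main=C]
After op 5 (commit): HEAD=exp@D [exp=D main=C]
After op 6 (commit): HEAD=exp@E [exp=E main=C]
After op 7 (merge): HEAD=exp@F [exp=F main=C]
After op 8 (branch): HEAD=exp@F [exp=F main=C topic=F]
After op 9 (commit): HEAD=exp@G [exp=G main=C topic=F]

Answer: exp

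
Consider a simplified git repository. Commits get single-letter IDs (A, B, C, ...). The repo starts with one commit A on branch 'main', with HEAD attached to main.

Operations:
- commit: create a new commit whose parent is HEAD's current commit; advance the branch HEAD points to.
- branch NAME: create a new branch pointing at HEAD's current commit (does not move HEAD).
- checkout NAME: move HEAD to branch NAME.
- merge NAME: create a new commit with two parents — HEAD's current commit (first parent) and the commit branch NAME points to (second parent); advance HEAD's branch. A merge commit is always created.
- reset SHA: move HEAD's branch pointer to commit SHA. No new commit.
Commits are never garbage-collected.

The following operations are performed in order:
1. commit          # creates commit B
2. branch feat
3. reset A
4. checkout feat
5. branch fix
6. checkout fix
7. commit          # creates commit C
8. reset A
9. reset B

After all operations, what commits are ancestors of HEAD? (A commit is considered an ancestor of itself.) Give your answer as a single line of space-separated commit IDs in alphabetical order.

Answer: A B

Derivation:
After op 1 (commit): HEAD=main@B [main=B]
After op 2 (branch): HEAD=main@B [feat=B main=B]
After op 3 (reset): HEAD=main@A [feat=B main=A]
After op 4 (checkout): HEAD=feat@B [feat=B main=A]
After op 5 (branch): HEAD=feat@B [feat=B fix=B main=A]
After op 6 (checkout): HEAD=fix@B [feat=B fix=B main=A]
After op 7 (commit): HEAD=fix@C [feat=B fix=C main=A]
After op 8 (reset): HEAD=fix@A [feat=B fix=A main=A]
After op 9 (reset): HEAD=fix@B [feat=B fix=B main=A]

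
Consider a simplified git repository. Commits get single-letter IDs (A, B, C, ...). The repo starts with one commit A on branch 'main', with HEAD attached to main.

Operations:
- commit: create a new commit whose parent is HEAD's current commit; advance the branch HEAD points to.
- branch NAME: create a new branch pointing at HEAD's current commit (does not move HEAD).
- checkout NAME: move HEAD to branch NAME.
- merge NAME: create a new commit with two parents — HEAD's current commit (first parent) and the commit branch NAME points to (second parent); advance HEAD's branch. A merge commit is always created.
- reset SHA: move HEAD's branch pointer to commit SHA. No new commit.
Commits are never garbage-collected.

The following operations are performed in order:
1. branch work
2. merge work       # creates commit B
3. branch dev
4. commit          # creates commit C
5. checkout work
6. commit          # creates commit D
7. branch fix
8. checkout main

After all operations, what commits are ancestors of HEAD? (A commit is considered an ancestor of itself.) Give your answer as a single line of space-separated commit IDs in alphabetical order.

After op 1 (branch): HEAD=main@A [main=A work=A]
After op 2 (merge): HEAD=main@B [main=B work=A]
After op 3 (branch): HEAD=main@B [dev=B main=B work=A]
After op 4 (commit): HEAD=main@C [dev=B main=C work=A]
After op 5 (checkout): HEAD=work@A [dev=B main=C work=A]
After op 6 (commit): HEAD=work@D [dev=B main=C work=D]
After op 7 (branch): HEAD=work@D [dev=B fix=D main=C work=D]
After op 8 (checkout): HEAD=main@C [dev=B fix=D main=C work=D]

Answer: A B C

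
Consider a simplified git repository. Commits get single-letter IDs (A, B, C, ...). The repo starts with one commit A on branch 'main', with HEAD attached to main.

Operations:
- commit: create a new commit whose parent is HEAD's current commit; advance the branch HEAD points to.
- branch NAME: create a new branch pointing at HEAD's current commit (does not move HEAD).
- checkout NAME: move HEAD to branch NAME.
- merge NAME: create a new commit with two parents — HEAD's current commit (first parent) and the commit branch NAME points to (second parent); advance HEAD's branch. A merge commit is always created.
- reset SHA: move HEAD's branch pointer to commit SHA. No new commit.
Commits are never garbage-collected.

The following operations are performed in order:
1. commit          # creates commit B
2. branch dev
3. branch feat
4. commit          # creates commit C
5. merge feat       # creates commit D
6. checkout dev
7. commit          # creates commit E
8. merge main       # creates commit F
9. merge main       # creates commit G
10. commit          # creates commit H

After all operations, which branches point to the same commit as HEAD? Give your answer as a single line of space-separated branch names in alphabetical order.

Answer: dev

Derivation:
After op 1 (commit): HEAD=main@B [main=B]
After op 2 (branch): HEAD=main@B [dev=B main=B]
After op 3 (branch): HEAD=main@B [dev=B feat=B main=B]
After op 4 (commit): HEAD=main@C [dev=B feat=B main=C]
After op 5 (merge): HEAD=main@D [dev=B feat=B main=D]
After op 6 (checkout): HEAD=dev@B [dev=B feat=B main=D]
After op 7 (commit): HEAD=dev@E [dev=E feat=B main=D]
After op 8 (merge): HEAD=dev@F [dev=F feat=B main=D]
After op 9 (merge): HEAD=dev@G [dev=G feat=B main=D]
After op 10 (commit): HEAD=dev@H [dev=H feat=B main=D]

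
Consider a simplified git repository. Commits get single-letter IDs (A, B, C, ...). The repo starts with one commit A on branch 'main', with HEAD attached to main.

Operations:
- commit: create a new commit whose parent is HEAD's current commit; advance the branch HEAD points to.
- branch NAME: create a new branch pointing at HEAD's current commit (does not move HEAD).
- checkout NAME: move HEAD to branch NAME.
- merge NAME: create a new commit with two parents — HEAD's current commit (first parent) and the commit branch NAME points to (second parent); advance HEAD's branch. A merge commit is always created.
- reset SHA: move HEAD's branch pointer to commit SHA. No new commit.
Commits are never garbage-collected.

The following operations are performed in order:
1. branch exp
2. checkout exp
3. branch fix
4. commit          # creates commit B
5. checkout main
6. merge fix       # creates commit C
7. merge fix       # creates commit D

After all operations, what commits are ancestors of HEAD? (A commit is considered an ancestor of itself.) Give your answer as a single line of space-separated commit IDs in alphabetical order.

Answer: A C D

Derivation:
After op 1 (branch): HEAD=main@A [exp=A main=A]
After op 2 (checkout): HEAD=exp@A [exp=A main=A]
After op 3 (branch): HEAD=exp@A [exp=A fix=A main=A]
After op 4 (commit): HEAD=exp@B [exp=B fix=A main=A]
After op 5 (checkout): HEAD=main@A [exp=B fix=A main=A]
After op 6 (merge): HEAD=main@C [exp=B fix=A main=C]
After op 7 (merge): HEAD=main@D [exp=B fix=A main=D]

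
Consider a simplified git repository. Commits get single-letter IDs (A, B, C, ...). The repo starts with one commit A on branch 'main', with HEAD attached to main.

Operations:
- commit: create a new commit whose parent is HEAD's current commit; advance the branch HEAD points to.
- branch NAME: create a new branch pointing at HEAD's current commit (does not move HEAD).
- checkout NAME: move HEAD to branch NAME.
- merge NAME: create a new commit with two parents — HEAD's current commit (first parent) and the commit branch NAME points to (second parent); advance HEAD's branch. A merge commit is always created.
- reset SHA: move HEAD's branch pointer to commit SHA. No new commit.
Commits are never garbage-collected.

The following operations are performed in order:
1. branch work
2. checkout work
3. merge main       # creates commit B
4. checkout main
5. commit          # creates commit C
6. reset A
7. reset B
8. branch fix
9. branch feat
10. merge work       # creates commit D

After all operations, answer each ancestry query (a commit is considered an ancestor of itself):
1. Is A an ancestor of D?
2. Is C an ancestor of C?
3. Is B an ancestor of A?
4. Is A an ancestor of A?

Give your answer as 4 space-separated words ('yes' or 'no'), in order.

After op 1 (branch): HEAD=main@A [main=A work=A]
After op 2 (checkout): HEAD=work@A [main=A work=A]
After op 3 (merge): HEAD=work@B [main=A work=B]
After op 4 (checkout): HEAD=main@A [main=A work=B]
After op 5 (commit): HEAD=main@C [main=C work=B]
After op 6 (reset): HEAD=main@A [main=A work=B]
After op 7 (reset): HEAD=main@B [main=B work=B]
After op 8 (branch): HEAD=main@B [fix=B main=B work=B]
After op 9 (branch): HEAD=main@B [feat=B fix=B main=B work=B]
After op 10 (merge): HEAD=main@D [feat=B fix=B main=D work=B]
ancestors(D) = {A,B,D}; A in? yes
ancestors(C) = {A,C}; C in? yes
ancestors(A) = {A}; B in? no
ancestors(A) = {A}; A in? yes

Answer: yes yes no yes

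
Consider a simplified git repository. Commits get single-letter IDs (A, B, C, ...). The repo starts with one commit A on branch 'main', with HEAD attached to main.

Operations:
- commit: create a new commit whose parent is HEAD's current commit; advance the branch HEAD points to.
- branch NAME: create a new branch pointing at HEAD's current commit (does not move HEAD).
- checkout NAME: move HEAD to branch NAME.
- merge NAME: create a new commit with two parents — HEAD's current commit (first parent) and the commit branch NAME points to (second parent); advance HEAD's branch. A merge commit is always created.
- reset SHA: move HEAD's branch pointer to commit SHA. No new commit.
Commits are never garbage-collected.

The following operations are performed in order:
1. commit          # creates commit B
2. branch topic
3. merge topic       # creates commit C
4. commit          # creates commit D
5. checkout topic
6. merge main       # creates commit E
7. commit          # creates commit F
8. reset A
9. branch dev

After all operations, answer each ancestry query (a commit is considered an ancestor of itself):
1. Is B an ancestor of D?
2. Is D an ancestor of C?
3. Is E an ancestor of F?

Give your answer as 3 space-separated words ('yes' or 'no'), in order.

Answer: yes no yes

Derivation:
After op 1 (commit): HEAD=main@B [main=B]
After op 2 (branch): HEAD=main@B [main=B topic=B]
After op 3 (merge): HEAD=main@C [main=C topic=B]
After op 4 (commit): HEAD=main@D [main=D topic=B]
After op 5 (checkout): HEAD=topic@B [main=D topic=B]
After op 6 (merge): HEAD=topic@E [main=D topic=E]
After op 7 (commit): HEAD=topic@F [main=D topic=F]
After op 8 (reset): HEAD=topic@A [main=D topic=A]
After op 9 (branch): HEAD=topic@A [dev=A main=D topic=A]
ancestors(D) = {A,B,C,D}; B in? yes
ancestors(C) = {A,B,C}; D in? no
ancestors(F) = {A,B,C,D,E,F}; E in? yes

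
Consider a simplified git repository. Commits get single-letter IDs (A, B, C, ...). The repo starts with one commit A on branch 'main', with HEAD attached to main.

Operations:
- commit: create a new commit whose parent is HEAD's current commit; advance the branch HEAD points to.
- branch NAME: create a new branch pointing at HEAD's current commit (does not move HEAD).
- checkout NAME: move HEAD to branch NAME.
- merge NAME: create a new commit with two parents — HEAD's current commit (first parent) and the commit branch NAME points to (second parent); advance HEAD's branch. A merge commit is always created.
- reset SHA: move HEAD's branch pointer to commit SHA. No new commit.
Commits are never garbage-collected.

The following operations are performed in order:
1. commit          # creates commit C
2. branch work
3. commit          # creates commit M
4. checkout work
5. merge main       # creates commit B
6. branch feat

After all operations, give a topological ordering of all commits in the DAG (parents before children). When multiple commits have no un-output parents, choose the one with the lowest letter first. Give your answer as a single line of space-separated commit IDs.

Answer: A C M B

Derivation:
After op 1 (commit): HEAD=main@C [main=C]
After op 2 (branch): HEAD=main@C [main=C work=C]
After op 3 (commit): HEAD=main@M [main=M work=C]
After op 4 (checkout): HEAD=work@C [main=M work=C]
After op 5 (merge): HEAD=work@B [main=M work=B]
After op 6 (branch): HEAD=work@B [feat=B main=M work=B]
commit A: parents=[]
commit B: parents=['C', 'M']
commit C: parents=['A']
commit M: parents=['C']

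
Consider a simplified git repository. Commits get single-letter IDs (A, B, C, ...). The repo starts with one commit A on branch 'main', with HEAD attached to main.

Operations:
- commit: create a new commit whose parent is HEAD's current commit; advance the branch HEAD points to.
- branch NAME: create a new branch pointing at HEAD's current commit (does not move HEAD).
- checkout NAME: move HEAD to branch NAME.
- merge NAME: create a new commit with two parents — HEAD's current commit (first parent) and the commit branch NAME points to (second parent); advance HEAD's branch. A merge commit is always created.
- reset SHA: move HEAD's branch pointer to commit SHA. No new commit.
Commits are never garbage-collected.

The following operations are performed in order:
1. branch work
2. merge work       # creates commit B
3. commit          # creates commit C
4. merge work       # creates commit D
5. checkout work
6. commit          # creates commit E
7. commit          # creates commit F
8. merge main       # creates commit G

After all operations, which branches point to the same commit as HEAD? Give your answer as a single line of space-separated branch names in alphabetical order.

Answer: work

Derivation:
After op 1 (branch): HEAD=main@A [main=A work=A]
After op 2 (merge): HEAD=main@B [main=B work=A]
After op 3 (commit): HEAD=main@C [main=C work=A]
After op 4 (merge): HEAD=main@D [main=D work=A]
After op 5 (checkout): HEAD=work@A [main=D work=A]
After op 6 (commit): HEAD=work@E [main=D work=E]
After op 7 (commit): HEAD=work@F [main=D work=F]
After op 8 (merge): HEAD=work@G [main=D work=G]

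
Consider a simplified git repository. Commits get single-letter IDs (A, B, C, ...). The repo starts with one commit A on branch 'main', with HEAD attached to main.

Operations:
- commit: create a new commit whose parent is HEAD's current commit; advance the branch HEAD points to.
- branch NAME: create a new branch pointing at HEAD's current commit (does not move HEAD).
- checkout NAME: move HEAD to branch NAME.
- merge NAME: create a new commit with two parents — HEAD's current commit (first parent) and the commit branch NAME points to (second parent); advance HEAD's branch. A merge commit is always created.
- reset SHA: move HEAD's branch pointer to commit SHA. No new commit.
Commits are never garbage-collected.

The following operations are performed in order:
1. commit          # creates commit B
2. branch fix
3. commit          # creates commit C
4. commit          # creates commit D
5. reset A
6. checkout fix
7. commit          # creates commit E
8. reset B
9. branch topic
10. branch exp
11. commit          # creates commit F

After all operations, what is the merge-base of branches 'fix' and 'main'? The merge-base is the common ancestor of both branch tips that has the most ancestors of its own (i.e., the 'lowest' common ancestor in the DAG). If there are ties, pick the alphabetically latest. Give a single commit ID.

After op 1 (commit): HEAD=main@B [main=B]
After op 2 (branch): HEAD=main@B [fix=B main=B]
After op 3 (commit): HEAD=main@C [fix=B main=C]
After op 4 (commit): HEAD=main@D [fix=B main=D]
After op 5 (reset): HEAD=main@A [fix=B main=A]
After op 6 (checkout): HEAD=fix@B [fix=B main=A]
After op 7 (commit): HEAD=fix@E [fix=E main=A]
After op 8 (reset): HEAD=fix@B [fix=B main=A]
After op 9 (branch): HEAD=fix@B [fix=B main=A topic=B]
After op 10 (branch): HEAD=fix@B [exp=B fix=B main=A topic=B]
After op 11 (commit): HEAD=fix@F [exp=B fix=F main=A topic=B]
ancestors(fix=F): ['A', 'B', 'F']
ancestors(main=A): ['A']
common: ['A']

Answer: A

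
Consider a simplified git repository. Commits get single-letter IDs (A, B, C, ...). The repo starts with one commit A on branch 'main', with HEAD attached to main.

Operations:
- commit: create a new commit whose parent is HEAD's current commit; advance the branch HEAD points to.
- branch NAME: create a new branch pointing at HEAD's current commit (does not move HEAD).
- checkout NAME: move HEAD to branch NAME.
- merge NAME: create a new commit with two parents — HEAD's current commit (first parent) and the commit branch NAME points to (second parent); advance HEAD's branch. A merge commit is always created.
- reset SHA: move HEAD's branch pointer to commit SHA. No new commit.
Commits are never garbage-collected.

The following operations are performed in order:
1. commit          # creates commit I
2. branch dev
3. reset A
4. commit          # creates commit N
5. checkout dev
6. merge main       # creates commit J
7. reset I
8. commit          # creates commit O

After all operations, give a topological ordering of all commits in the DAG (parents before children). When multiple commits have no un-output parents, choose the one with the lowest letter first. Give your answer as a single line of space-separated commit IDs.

After op 1 (commit): HEAD=main@I [main=I]
After op 2 (branch): HEAD=main@I [dev=I main=I]
After op 3 (reset): HEAD=main@A [dev=I main=A]
After op 4 (commit): HEAD=main@N [dev=I main=N]
After op 5 (checkout): HEAD=dev@I [dev=I main=N]
After op 6 (merge): HEAD=dev@J [dev=J main=N]
After op 7 (reset): HEAD=dev@I [dev=I main=N]
After op 8 (commit): HEAD=dev@O [dev=O main=N]
commit A: parents=[]
commit I: parents=['A']
commit J: parents=['I', 'N']
commit N: parents=['A']
commit O: parents=['I']

Answer: A I N J O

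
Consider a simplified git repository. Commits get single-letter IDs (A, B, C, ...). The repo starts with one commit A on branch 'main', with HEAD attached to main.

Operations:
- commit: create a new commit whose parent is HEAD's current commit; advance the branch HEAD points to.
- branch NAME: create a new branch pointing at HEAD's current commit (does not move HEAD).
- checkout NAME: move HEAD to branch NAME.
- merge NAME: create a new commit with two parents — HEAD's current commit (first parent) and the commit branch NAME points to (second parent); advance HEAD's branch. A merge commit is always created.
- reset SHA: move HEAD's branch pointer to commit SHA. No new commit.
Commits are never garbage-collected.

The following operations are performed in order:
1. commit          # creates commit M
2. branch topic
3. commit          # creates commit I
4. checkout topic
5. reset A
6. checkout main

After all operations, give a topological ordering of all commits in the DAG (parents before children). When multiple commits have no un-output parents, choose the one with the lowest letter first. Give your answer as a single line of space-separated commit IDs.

After op 1 (commit): HEAD=main@M [main=M]
After op 2 (branch): HEAD=main@M [main=M topic=M]
After op 3 (commit): HEAD=main@I [main=I topic=M]
After op 4 (checkout): HEAD=topic@M [main=I topic=M]
After op 5 (reset): HEAD=topic@A [main=I topic=A]
After op 6 (checkout): HEAD=main@I [main=I topic=A]
commit A: parents=[]
commit I: parents=['M']
commit M: parents=['A']

Answer: A M I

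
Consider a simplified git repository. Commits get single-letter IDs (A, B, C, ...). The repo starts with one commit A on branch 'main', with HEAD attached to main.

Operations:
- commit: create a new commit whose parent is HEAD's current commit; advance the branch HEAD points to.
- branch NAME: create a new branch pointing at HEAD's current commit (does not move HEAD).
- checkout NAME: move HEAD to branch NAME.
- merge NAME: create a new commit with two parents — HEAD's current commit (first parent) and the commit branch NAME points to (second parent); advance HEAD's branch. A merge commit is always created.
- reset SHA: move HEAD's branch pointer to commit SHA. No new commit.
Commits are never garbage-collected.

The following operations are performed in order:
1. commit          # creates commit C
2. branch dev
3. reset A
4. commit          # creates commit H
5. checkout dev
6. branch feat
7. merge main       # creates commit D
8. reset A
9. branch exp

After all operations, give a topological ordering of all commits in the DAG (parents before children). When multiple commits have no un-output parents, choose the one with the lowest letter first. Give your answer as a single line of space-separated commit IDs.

Answer: A C H D

Derivation:
After op 1 (commit): HEAD=main@C [main=C]
After op 2 (branch): HEAD=main@C [dev=C main=C]
After op 3 (reset): HEAD=main@A [dev=C main=A]
After op 4 (commit): HEAD=main@H [dev=C main=H]
After op 5 (checkout): HEAD=dev@C [dev=C main=H]
After op 6 (branch): HEAD=dev@C [dev=C feat=C main=H]
After op 7 (merge): HEAD=dev@D [dev=D feat=C main=H]
After op 8 (reset): HEAD=dev@A [dev=A feat=C main=H]
After op 9 (branch): HEAD=dev@A [dev=A exp=A feat=C main=H]
commit A: parents=[]
commit C: parents=['A']
commit D: parents=['C', 'H']
commit H: parents=['A']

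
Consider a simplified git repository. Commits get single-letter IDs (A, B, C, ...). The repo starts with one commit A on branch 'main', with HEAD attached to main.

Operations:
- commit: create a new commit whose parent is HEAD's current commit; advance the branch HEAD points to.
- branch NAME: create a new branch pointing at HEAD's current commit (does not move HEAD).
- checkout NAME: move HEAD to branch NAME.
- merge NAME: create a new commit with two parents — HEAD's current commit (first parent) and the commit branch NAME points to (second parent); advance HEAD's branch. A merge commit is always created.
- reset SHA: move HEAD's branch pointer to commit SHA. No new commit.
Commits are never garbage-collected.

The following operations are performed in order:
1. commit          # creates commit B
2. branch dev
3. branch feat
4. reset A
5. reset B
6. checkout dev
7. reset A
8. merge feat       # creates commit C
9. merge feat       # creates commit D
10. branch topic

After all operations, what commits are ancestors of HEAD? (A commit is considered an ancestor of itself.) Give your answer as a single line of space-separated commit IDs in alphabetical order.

Answer: A B C D

Derivation:
After op 1 (commit): HEAD=main@B [main=B]
After op 2 (branch): HEAD=main@B [dev=B main=B]
After op 3 (branch): HEAD=main@B [dev=B feat=B main=B]
After op 4 (reset): HEAD=main@A [dev=B feat=B main=A]
After op 5 (reset): HEAD=main@B [dev=B feat=B main=B]
After op 6 (checkout): HEAD=dev@B [dev=B feat=B main=B]
After op 7 (reset): HEAD=dev@A [dev=A feat=B main=B]
After op 8 (merge): HEAD=dev@C [dev=C feat=B main=B]
After op 9 (merge): HEAD=dev@D [dev=D feat=B main=B]
After op 10 (branch): HEAD=dev@D [dev=D feat=B main=B topic=D]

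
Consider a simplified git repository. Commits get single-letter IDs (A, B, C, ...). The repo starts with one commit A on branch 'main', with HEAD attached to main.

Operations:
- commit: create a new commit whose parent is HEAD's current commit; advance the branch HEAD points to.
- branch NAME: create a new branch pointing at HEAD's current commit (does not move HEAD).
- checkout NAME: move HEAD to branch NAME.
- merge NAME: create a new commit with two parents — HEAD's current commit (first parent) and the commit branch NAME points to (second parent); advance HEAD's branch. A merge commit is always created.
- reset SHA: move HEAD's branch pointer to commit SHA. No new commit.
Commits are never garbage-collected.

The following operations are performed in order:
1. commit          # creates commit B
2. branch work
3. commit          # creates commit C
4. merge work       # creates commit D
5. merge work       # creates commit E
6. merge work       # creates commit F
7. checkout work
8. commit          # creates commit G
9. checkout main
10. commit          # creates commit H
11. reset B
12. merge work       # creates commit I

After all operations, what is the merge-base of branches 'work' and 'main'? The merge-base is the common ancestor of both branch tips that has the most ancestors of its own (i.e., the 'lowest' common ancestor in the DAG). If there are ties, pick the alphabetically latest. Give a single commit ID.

After op 1 (commit): HEAD=main@B [main=B]
After op 2 (branch): HEAD=main@B [main=B work=B]
After op 3 (commit): HEAD=main@C [main=C work=B]
After op 4 (merge): HEAD=main@D [main=D work=B]
After op 5 (merge): HEAD=main@E [main=E work=B]
After op 6 (merge): HEAD=main@F [main=F work=B]
After op 7 (checkout): HEAD=work@B [main=F work=B]
After op 8 (commit): HEAD=work@G [main=F work=G]
After op 9 (checkout): HEAD=main@F [main=F work=G]
After op 10 (commit): HEAD=main@H [main=H work=G]
After op 11 (reset): HEAD=main@B [main=B work=G]
After op 12 (merge): HEAD=main@I [main=I work=G]
ancestors(work=G): ['A', 'B', 'G']
ancestors(main=I): ['A', 'B', 'G', 'I']
common: ['A', 'B', 'G']

Answer: G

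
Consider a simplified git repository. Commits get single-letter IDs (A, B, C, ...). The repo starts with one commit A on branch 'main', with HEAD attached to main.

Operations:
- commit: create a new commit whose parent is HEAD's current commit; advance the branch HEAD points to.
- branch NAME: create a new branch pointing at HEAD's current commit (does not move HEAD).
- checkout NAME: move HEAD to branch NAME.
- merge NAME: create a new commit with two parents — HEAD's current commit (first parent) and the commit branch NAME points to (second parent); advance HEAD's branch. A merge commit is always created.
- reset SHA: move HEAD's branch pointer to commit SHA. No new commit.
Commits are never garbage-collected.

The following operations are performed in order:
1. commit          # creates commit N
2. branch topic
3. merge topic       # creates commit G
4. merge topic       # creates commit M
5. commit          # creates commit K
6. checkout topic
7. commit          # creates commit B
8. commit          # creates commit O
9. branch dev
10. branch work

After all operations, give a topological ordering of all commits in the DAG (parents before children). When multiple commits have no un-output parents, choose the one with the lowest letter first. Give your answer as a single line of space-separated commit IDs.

After op 1 (commit): HEAD=main@N [main=N]
After op 2 (branch): HEAD=main@N [main=N topic=N]
After op 3 (merge): HEAD=main@G [main=G topic=N]
After op 4 (merge): HEAD=main@M [main=M topic=N]
After op 5 (commit): HEAD=main@K [main=K topic=N]
After op 6 (checkout): HEAD=topic@N [main=K topic=N]
After op 7 (commit): HEAD=topic@B [main=K topic=B]
After op 8 (commit): HEAD=topic@O [main=K topic=O]
After op 9 (branch): HEAD=topic@O [dev=O main=K topic=O]
After op 10 (branch): HEAD=topic@O [dev=O main=K topic=O work=O]
commit A: parents=[]
commit B: parents=['N']
commit G: parents=['N', 'N']
commit K: parents=['M']
commit M: parents=['G', 'N']
commit N: parents=['A']
commit O: parents=['B']

Answer: A N B G M K O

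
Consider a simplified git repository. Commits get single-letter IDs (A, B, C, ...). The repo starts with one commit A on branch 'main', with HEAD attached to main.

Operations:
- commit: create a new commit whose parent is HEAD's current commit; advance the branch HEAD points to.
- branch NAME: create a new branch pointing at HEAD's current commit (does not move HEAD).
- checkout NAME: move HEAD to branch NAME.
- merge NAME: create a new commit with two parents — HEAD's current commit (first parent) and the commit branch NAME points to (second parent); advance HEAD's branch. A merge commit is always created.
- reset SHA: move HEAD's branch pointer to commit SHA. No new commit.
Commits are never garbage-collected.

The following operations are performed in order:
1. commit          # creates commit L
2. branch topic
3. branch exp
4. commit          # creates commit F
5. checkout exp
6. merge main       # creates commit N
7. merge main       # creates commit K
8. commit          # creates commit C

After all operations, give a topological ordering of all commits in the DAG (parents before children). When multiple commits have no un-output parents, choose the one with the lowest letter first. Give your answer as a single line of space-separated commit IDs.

Answer: A L F N K C

Derivation:
After op 1 (commit): HEAD=main@L [main=L]
After op 2 (branch): HEAD=main@L [main=L topic=L]
After op 3 (branch): HEAD=main@L [exp=L main=L topic=L]
After op 4 (commit): HEAD=main@F [exp=L main=F topic=L]
After op 5 (checkout): HEAD=exp@L [exp=L main=F topic=L]
After op 6 (merge): HEAD=exp@N [exp=N main=F topic=L]
After op 7 (merge): HEAD=exp@K [exp=K main=F topic=L]
After op 8 (commit): HEAD=exp@C [exp=C main=F topic=L]
commit A: parents=[]
commit C: parents=['K']
commit F: parents=['L']
commit K: parents=['N', 'F']
commit L: parents=['A']
commit N: parents=['L', 'F']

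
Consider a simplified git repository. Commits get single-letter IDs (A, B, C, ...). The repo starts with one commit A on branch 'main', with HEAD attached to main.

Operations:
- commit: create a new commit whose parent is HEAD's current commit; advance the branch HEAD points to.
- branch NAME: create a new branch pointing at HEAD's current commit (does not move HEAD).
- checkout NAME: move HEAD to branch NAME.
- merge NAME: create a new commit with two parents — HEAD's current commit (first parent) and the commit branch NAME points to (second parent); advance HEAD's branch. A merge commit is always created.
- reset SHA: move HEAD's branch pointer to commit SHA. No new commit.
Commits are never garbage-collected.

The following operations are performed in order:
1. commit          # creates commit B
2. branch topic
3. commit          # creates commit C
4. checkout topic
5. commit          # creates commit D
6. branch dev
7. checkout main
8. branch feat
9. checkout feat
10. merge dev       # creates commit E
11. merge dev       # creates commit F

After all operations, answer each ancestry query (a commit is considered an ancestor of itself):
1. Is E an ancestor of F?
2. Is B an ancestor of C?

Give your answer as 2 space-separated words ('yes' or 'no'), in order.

Answer: yes yes

Derivation:
After op 1 (commit): HEAD=main@B [main=B]
After op 2 (branch): HEAD=main@B [main=B topic=B]
After op 3 (commit): HEAD=main@C [main=C topic=B]
After op 4 (checkout): HEAD=topic@B [main=C topic=B]
After op 5 (commit): HEAD=topic@D [main=C topic=D]
After op 6 (branch): HEAD=topic@D [dev=D main=C topic=D]
After op 7 (checkout): HEAD=main@C [dev=D main=C topic=D]
After op 8 (branch): HEAD=main@C [dev=D feat=C main=C topic=D]
After op 9 (checkout): HEAD=feat@C [dev=D feat=C main=C topic=D]
After op 10 (merge): HEAD=feat@E [dev=D feat=E main=C topic=D]
After op 11 (merge): HEAD=feat@F [dev=D feat=F main=C topic=D]
ancestors(F) = {A,B,C,D,E,F}; E in? yes
ancestors(C) = {A,B,C}; B in? yes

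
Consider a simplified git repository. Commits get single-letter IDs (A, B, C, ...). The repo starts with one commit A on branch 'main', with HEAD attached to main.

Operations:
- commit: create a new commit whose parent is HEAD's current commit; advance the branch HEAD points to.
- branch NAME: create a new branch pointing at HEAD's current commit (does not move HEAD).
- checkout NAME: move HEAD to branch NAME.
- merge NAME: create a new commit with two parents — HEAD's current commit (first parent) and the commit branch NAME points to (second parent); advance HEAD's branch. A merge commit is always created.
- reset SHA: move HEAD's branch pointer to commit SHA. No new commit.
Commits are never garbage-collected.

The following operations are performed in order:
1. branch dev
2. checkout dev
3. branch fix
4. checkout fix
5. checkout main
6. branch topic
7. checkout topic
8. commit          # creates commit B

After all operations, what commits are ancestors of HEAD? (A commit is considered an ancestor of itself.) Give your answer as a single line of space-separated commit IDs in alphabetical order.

After op 1 (branch): HEAD=main@A [dev=A main=A]
After op 2 (checkout): HEAD=dev@A [dev=A main=A]
After op 3 (branch): HEAD=dev@A [dev=A fix=A main=A]
After op 4 (checkout): HEAD=fix@A [dev=A fix=A main=A]
After op 5 (checkout): HEAD=main@A [dev=A fix=A main=A]
After op 6 (branch): HEAD=main@A [dev=A fix=A main=A topic=A]
After op 7 (checkout): HEAD=topic@A [dev=A fix=A main=A topic=A]
After op 8 (commit): HEAD=topic@B [dev=A fix=A main=A topic=B]

Answer: A B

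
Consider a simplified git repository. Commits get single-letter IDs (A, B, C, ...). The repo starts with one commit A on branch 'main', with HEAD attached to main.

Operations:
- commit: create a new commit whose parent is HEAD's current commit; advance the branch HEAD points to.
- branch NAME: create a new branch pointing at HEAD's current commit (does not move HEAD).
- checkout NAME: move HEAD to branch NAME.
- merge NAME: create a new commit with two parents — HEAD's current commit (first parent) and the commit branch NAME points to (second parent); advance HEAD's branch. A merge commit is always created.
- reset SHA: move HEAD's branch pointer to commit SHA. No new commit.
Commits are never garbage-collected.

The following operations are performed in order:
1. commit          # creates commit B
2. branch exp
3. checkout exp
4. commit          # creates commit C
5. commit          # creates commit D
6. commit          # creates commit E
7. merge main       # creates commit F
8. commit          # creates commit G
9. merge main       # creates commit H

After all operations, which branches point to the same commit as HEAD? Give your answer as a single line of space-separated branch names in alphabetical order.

Answer: exp

Derivation:
After op 1 (commit): HEAD=main@B [main=B]
After op 2 (branch): HEAD=main@B [exp=B main=B]
After op 3 (checkout): HEAD=exp@B [exp=B main=B]
After op 4 (commit): HEAD=exp@C [exp=C main=B]
After op 5 (commit): HEAD=exp@D [exp=D main=B]
After op 6 (commit): HEAD=exp@E [exp=E main=B]
After op 7 (merge): HEAD=exp@F [exp=F main=B]
After op 8 (commit): HEAD=exp@G [exp=G main=B]
After op 9 (merge): HEAD=exp@H [exp=H main=B]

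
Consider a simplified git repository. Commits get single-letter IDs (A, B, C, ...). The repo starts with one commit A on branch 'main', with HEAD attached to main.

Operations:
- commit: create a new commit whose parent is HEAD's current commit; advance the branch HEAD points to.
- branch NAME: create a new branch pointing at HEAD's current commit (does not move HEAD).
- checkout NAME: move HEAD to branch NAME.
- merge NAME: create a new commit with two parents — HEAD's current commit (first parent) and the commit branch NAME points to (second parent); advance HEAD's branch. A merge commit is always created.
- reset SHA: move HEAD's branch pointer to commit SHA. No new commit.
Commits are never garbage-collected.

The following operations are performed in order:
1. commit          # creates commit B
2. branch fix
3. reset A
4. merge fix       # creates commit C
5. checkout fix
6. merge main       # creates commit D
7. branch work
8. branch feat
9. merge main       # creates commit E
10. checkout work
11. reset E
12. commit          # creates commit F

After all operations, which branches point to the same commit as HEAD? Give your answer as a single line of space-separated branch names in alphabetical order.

After op 1 (commit): HEAD=main@B [main=B]
After op 2 (branch): HEAD=main@B [fix=B main=B]
After op 3 (reset): HEAD=main@A [fix=B main=A]
After op 4 (merge): HEAD=main@C [fix=B main=C]
After op 5 (checkout): HEAD=fix@B [fix=B main=C]
After op 6 (merge): HEAD=fix@D [fix=D main=C]
After op 7 (branch): HEAD=fix@D [fix=D main=C work=D]
After op 8 (branch): HEAD=fix@D [feat=D fix=D main=C work=D]
After op 9 (merge): HEAD=fix@E [feat=D fix=E main=C work=D]
After op 10 (checkout): HEAD=work@D [feat=D fix=E main=C work=D]
After op 11 (reset): HEAD=work@E [feat=D fix=E main=C work=E]
After op 12 (commit): HEAD=work@F [feat=D fix=E main=C work=F]

Answer: work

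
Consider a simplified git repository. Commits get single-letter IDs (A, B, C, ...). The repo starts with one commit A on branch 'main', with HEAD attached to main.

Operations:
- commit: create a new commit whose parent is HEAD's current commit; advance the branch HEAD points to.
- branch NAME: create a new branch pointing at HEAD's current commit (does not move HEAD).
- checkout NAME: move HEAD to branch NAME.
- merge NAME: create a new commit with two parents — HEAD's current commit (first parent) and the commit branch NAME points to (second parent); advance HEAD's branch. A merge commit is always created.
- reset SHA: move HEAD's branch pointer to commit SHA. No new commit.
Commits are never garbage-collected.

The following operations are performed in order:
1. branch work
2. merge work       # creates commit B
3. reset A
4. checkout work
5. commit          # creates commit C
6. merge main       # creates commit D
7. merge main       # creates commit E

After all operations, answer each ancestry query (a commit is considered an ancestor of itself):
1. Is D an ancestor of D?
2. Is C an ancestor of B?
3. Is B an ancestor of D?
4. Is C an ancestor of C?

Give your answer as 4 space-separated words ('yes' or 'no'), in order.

After op 1 (branch): HEAD=main@A [main=A work=A]
After op 2 (merge): HEAD=main@B [main=B work=A]
After op 3 (reset): HEAD=main@A [main=A work=A]
After op 4 (checkout): HEAD=work@A [main=A work=A]
After op 5 (commit): HEAD=work@C [main=A work=C]
After op 6 (merge): HEAD=work@D [main=A work=D]
After op 7 (merge): HEAD=work@E [main=A work=E]
ancestors(D) = {A,C,D}; D in? yes
ancestors(B) = {A,B}; C in? no
ancestors(D) = {A,C,D}; B in? no
ancestors(C) = {A,C}; C in? yes

Answer: yes no no yes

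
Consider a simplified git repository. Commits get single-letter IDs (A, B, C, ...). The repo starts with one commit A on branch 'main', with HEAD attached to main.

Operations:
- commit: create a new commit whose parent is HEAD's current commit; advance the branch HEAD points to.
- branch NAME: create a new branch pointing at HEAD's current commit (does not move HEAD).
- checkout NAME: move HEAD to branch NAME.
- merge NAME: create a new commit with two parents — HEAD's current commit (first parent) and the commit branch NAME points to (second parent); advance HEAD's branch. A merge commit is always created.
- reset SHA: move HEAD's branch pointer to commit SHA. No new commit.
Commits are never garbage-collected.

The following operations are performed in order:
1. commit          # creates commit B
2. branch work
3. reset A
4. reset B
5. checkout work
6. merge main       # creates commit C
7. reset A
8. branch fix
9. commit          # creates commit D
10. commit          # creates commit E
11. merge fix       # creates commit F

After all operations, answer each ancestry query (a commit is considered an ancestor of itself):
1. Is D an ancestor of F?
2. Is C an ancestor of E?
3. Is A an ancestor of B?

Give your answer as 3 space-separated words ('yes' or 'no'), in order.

After op 1 (commit): HEAD=main@B [main=B]
After op 2 (branch): HEAD=main@B [main=B work=B]
After op 3 (reset): HEAD=main@A [main=A work=B]
After op 4 (reset): HEAD=main@B [main=B work=B]
After op 5 (checkout): HEAD=work@B [main=B work=B]
After op 6 (merge): HEAD=work@C [main=B work=C]
After op 7 (reset): HEAD=work@A [main=B work=A]
After op 8 (branch): HEAD=work@A [fix=A main=B work=A]
After op 9 (commit): HEAD=work@D [fix=A main=B work=D]
After op 10 (commit): HEAD=work@E [fix=A main=B work=E]
After op 11 (merge): HEAD=work@F [fix=A main=B work=F]
ancestors(F) = {A,D,E,F}; D in? yes
ancestors(E) = {A,D,E}; C in? no
ancestors(B) = {A,B}; A in? yes

Answer: yes no yes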